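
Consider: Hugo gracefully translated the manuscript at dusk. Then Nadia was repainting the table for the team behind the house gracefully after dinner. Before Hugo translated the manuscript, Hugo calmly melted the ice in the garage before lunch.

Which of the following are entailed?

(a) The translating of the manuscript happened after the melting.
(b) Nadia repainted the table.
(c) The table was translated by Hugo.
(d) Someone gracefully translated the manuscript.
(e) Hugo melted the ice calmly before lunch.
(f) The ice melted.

(a), (d), (e), (f)

(a) Entailed — the narrative places the melting before the translating.
(b) Not entailed — 'was repainting' is progressive on an accomplishment; it does not entail the completed 'repainted'.
(c) Not entailed — Hugo translated the manuscript, not the table; the table belongs to the repainting event.
(d) Entailed — every conjunct here is already in the original translating event.
(e) Entailed — the original entails any weakening of itself; this just drops 'in the garage'.
(f) Entailed — 'Hugo melted the ice' is causative; it entails the inchoative 'the ice melted'.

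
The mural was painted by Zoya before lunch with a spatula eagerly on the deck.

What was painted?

'the mural' marks the patient of the painting event.

the mural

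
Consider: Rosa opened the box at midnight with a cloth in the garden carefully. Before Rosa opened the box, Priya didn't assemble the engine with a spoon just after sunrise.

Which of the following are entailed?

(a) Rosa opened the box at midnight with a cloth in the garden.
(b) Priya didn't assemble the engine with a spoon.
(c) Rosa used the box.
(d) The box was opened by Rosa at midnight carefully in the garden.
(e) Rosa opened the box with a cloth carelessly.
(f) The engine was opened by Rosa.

(a), (d)

(a) Entailed — dropping 'carefully' leaves a sub-description the original still satisfies.
(b) Not entailed — dropping 'just after sunrise' under negation is not valid — the original leaves open that Priya assembled the engine some other way.
(c) Not entailed — the box is the patient, not an instrument — Rosa used a cloth.
(d) Entailed — this follows by dropping conjuncts from the opening event's description.
(e) Not entailed — 'carelessly' adds a manner not in (and inconsistent with) the original.
(f) Not entailed — Rosa opened the box, not the engine; the engine belongs to the assembling event.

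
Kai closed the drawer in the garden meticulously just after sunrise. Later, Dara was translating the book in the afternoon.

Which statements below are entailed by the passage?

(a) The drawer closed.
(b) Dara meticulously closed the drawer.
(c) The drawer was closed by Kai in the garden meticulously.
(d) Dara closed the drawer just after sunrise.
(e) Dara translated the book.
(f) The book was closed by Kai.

(a) Entailed — 'Kai closed the drawer' is causative; it entails the inchoative 'the drawer closed'.
(b) Not entailed — the passage has Kai closing the drawer, not Dara.
(c) Entailed — the original entails any weakening of itself; this just drops 'just after sunrise'.
(d) Not entailed — the passage has Kai closing the drawer, not Dara.
(e) Not entailed — 'was translating' is progressive on an accomplishment; it does not entail the completed 'translated'.
(f) Not entailed — Kai closed the drawer, not the book; the book belongs to the translating event.

(a), (c)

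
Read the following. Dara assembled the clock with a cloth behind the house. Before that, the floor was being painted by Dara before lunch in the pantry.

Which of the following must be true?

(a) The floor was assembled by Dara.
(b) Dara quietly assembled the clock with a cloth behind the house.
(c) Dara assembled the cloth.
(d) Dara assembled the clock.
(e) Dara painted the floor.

(d)

(a) Not entailed — Dara assembled the clock, not the floor; the floor belongs to the painting event.
(b) Not entailed — 'quietly' adds information not in the original event.
(c) Not entailed — the cloth is the instrument, not what was assembled.
(d) Entailed — every conjunct here is already in the original assembling event.
(e) Not entailed — 'was painting' is progressive on an accomplishment; it does not entail the completed 'painted'.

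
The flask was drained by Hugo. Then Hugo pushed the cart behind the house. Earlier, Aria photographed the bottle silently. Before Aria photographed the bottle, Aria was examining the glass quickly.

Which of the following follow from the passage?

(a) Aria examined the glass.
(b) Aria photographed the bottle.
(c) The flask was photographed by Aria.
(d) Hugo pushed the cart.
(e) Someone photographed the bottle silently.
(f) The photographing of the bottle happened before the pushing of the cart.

(a) Entailed — 'examine' is an activity; 'was examining' entails that some examining happened, so 'examined' holds.
(b) Entailed — this follows by dropping conjuncts from the photographing event's description.
(c) Not entailed — Aria photographed the bottle, not the flask; the flask belongs to the draining event.
(d) Entailed — this follows by dropping conjuncts from the pushing event's description.
(e) Entailed — generalizing the agent leaves a sub-description the original still satisfies.
(f) Entailed — the narrative places the photographing before the pushing.

(a), (b), (d), (e), (f)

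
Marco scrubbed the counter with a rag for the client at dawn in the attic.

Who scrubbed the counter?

Marco

'Marco' marks the agent of the scrubbing event.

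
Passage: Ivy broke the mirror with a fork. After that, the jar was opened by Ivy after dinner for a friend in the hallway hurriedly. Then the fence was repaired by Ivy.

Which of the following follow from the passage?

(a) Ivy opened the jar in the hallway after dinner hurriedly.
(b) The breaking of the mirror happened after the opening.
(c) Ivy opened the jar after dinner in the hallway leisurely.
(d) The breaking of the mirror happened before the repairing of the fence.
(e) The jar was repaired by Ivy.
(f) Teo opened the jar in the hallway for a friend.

(a), (d)

(a) Entailed — dropping 'for a friend' leaves a sub-description the original still satisfies.
(b) Not entailed — the narrative places the breaking before the opening, not after.
(c) Not entailed — 'leisurely' adds a manner not in (and inconsistent with) the original.
(d) Entailed — the narrative places the breaking before the repairing.
(e) Not entailed — Ivy repaired the fence, not the jar; the jar belongs to the opening event.
(f) Not entailed — the passage has Ivy opening the jar, not Teo.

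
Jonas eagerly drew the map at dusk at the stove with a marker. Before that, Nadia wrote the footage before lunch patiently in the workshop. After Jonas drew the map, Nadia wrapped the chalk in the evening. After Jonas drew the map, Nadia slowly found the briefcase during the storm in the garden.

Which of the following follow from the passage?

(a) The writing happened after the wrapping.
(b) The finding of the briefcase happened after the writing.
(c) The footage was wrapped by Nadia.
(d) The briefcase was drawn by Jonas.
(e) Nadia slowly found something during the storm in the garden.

(a) Not entailed — the narrative places the writing before the wrapping, not after.
(b) Entailed — the narrative places the writing before the finding.
(c) Not entailed — Nadia wrapped the chalk, not the footage; the footage belongs to the writing event.
(d) Not entailed — Jonas drew the map, not the briefcase; the briefcase belongs to the finding event.
(e) Entailed — this follows by dropping conjuncts from the finding event's description.

(b), (e)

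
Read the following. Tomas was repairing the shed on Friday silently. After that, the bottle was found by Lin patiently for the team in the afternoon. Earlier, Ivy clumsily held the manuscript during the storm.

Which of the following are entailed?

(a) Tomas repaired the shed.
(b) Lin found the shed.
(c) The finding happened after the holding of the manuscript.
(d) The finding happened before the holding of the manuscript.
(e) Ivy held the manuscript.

(c), (e)

(a) Not entailed — 'was repairing' is progressive on an accomplishment; it does not entail the completed 'repaired'.
(b) Not entailed — Lin found the bottle, not the shed; the shed belongs to the repairing event.
(c) Entailed — the narrative places the holding before the finding.
(d) Not entailed — the narrative places the holding before the finding, not after.
(e) Entailed — the original entails any weakening of itself; this just drops 'clumsily', 'during the storm'.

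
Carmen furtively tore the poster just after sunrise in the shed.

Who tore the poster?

Carmen

'Carmen' marks the agent of the tearing event.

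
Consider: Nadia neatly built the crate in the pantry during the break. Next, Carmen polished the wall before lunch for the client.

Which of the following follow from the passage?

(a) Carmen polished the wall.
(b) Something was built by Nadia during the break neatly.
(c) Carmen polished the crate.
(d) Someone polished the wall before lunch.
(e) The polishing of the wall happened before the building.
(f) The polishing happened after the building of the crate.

(a), (b), (d), (f)

(a) Entailed — every conjunct here is already in the original polishing event.
(b) Entailed — dropping 'in the pantry' and generalizing the patient leaves a sub-description the original still satisfies.
(c) Not entailed — Carmen polished the wall, not the crate; the crate belongs to the building event.
(d) Entailed — every conjunct here is already in the original polishing event.
(e) Not entailed — the narrative places the building before the polishing, not after.
(f) Entailed — the narrative places the building before the polishing.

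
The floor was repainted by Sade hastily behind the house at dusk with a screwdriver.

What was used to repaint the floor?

'with a screwdriver' marks the instrument of the repainting event.

a screwdriver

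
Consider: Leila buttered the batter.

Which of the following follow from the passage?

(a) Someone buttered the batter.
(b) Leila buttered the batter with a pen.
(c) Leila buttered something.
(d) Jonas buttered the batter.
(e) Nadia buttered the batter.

(a) Entailed — every conjunct here is already in the original buttering event.
(b) Not entailed — 'with a pen' adds information not in the original event.
(c) Entailed — every conjunct here is already in the original buttering event.
(d) Not entailed — the passage has Leila buttering the batter, not Jonas.
(e) Not entailed — the passage has Leila buttering the batter, not Nadia.

(a), (c)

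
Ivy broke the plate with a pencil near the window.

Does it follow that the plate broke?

'Ivy broke the plate' is the causative; it entails the inchoative 'the plate broke'.

yes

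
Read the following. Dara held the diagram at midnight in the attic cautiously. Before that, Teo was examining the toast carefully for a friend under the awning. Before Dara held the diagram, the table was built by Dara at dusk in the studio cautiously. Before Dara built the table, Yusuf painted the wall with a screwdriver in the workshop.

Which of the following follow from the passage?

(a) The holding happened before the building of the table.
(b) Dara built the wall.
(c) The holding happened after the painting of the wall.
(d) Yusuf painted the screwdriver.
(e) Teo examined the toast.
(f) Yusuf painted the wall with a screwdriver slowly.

(c), (e)

(a) Not entailed — the narrative places the building before the holding, not after.
(b) Not entailed — Dara built the table, not the wall; the wall belongs to the painting event.
(c) Entailed — the narrative places the painting before the holding.
(d) Not entailed — the screwdriver is the instrument, not what was painted.
(e) Entailed — 'examine' is an activity; 'was examining' entails that some examining happened, so 'examined' holds.
(f) Not entailed — 'slowly' adds information not in the original event.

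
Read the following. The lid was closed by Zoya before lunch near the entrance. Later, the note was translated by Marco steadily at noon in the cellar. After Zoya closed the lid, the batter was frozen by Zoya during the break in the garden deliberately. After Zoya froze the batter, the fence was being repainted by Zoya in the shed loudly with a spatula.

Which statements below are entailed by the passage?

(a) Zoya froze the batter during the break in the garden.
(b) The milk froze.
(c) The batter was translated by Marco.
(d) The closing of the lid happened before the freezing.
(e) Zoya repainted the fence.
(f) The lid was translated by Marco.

(a), (d)

(a) Entailed — the original entails any weakening of itself; this just drops 'deliberately'.
(b) Not entailed — the batter is what froze, not the milk.
(c) Not entailed — Marco translated the note, not the batter; the batter belongs to the freezing event.
(d) Entailed — the narrative places the closing before the freezing.
(e) Not entailed — 'was repainting' is progressive on an accomplishment; it does not entail the completed 'repainted'.
(f) Not entailed — Marco translated the note, not the lid; the lid belongs to the closing event.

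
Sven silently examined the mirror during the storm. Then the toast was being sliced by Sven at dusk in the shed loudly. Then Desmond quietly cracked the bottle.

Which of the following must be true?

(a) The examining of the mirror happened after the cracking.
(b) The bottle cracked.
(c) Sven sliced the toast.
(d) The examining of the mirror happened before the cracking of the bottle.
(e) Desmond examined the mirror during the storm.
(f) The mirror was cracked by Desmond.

(a) Not entailed — the narrative places the examining before the cracking, not after.
(b) Entailed — 'Desmond cracked the bottle' is causative; it entails the inchoative 'the bottle cracked'.
(c) Not entailed — 'was slicing' is progressive on an accomplishment; it does not entail the completed 'sliced'.
(d) Entailed — the narrative places the examining before the cracking.
(e) Not entailed — the passage has Sven examining the mirror, not Desmond.
(f) Not entailed — Desmond cracked the bottle, not the mirror; the mirror belongs to the examining event.

(b), (d)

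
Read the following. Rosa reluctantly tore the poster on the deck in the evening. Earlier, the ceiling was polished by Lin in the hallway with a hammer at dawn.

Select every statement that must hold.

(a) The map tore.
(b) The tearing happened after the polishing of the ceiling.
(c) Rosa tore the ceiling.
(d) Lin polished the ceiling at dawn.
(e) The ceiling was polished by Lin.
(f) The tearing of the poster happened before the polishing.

(b), (d), (e)

(a) Not entailed — the poster is what tore, not the map.
(b) Entailed — the narrative places the polishing before the tearing.
(c) Not entailed — Rosa tore the poster, not the ceiling; the ceiling belongs to the polishing event.
(d) Entailed — every conjunct here is already in the original polishing event.
(e) Entailed — this follows by dropping conjuncts from the polishing event's description.
(f) Not entailed — the narrative places the polishing before the tearing, not after.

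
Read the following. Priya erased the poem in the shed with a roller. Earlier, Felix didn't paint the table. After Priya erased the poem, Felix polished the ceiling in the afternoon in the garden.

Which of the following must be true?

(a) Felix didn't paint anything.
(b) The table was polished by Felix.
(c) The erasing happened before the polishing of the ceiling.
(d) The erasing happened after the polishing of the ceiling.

(a) Not entailed — the original only denies this specific event; Felix may have painted something else.
(b) Not entailed — Felix polished the ceiling, not the table; the table belongs to the painting event.
(c) Entailed — the narrative places the erasing before the polishing.
(d) Not entailed — the narrative places the erasing before the polishing, not after.

(c)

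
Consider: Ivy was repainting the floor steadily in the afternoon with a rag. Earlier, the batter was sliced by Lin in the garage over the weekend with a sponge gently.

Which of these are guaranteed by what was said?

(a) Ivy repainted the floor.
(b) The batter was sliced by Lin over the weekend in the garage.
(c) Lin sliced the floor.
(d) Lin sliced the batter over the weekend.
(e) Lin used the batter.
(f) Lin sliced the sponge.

(b), (d)

(a) Not entailed — 'was repainting' is progressive on an accomplishment; it does not entail the completed 'repainted'.
(b) Entailed — this follows by dropping conjuncts from the slicing event's description.
(c) Not entailed — Lin sliced the batter, not the floor; the floor belongs to the repainting event.
(d) Entailed — the original entails any weakening of itself; this just drops 'gently', 'in the garage', 'with a sponge'.
(e) Not entailed — the batter is the patient, not an instrument — Lin used a sponge.
(f) Not entailed — the sponge is the instrument, not what was sliced.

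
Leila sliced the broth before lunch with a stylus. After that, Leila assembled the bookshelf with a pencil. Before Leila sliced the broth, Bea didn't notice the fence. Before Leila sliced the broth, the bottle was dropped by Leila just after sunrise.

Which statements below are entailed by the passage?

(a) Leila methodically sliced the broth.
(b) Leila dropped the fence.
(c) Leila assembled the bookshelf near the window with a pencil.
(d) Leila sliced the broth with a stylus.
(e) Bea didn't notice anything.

(a) Not entailed — 'methodically' adds information not in the original event.
(b) Not entailed — Leila dropped the bottle, not the fence; the fence belongs to the noticing event.
(c) Not entailed — 'near the window' adds information not in the original event.
(d) Entailed — the original entails any weakening of itself; this just drops 'before lunch'.
(e) Not entailed — the original only denies this specific event; Bea may have noticed something else.

(d)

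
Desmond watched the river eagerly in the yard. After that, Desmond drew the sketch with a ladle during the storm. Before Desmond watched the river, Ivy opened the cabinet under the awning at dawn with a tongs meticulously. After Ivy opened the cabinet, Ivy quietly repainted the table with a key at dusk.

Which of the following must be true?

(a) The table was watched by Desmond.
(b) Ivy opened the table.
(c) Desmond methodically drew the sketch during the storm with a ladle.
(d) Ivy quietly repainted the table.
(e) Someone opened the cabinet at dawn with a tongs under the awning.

(d), (e)

(a) Not entailed — Desmond watched the river, not the table; the table belongs to the repainting event.
(b) Not entailed — Ivy opened the cabinet, not the table; the table belongs to the repainting event.
(c) Not entailed — 'methodically' adds information not in the original event.
(d) Entailed — dropping 'at dusk', 'with a key' leaves a sub-description the original still satisfies.
(e) Entailed — this follows by dropping conjuncts from the opening event's description.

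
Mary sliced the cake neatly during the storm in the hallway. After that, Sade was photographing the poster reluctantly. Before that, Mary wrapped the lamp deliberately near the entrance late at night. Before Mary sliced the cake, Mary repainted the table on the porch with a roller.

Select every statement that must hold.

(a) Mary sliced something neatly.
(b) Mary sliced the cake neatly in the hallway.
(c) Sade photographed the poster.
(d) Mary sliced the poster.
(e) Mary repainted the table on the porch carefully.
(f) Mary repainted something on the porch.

(a) Entailed — every conjunct here is already in the original slicing event.
(b) Entailed — the original entails any weakening of itself; this just drops 'during the storm'.
(c) Not entailed — 'was photographing' is progressive on an accomplishment; it does not entail the completed 'photographed'.
(d) Not entailed — Mary sliced the cake, not the poster; the poster belongs to the photographing event.
(e) Not entailed — 'carefully' adds information not in the original event.
(f) Entailed — this follows by dropping conjuncts from the repainting event's description.

(a), (b), (f)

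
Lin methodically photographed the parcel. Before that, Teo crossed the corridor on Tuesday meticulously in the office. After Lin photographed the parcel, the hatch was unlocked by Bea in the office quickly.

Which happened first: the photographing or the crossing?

the crossing

The connectives place the crossing before the photographing.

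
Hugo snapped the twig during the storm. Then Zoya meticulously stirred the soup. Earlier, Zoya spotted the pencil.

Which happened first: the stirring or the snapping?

The connectives place the snapping before the stirring.

the snapping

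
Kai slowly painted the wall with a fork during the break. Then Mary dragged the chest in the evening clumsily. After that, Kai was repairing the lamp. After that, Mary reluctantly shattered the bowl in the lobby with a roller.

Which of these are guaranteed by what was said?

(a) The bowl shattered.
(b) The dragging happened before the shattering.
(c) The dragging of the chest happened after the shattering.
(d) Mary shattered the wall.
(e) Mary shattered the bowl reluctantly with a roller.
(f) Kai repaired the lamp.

(a) Entailed — 'Mary shattered the bowl' is causative; it entails the inchoative 'the bowl shattered'.
(b) Entailed — the narrative places the dragging before the shattering.
(c) Not entailed — the narrative places the dragging before the shattering, not after.
(d) Not entailed — Mary shattered the bowl, not the wall; the wall belongs to the painting event.
(e) Entailed — this follows by dropping conjuncts from the shattering event's description.
(f) Not entailed — 'was repairing' is progressive on an accomplishment; it does not entail the completed 'repaired'.

(a), (b), (e)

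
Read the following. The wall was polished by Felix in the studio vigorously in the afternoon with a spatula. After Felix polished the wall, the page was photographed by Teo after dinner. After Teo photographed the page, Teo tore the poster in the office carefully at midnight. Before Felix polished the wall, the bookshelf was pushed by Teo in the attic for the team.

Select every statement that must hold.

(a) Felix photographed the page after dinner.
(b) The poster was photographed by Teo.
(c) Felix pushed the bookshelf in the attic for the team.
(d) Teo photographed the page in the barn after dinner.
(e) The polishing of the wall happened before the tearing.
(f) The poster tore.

(e), (f)

(a) Not entailed — the passage has Teo photographing the page, not Felix.
(b) Not entailed — Teo photographed the page, not the poster; the poster belongs to the tearing event.
(c) Not entailed — the passage has Teo pushing the bookshelf, not Felix.
(d) Not entailed — 'in the barn' adds information not in the original event.
(e) Entailed — the narrative places the polishing before the tearing.
(f) Entailed — 'Teo tore the poster' is causative; it entails the inchoative 'the poster tore'.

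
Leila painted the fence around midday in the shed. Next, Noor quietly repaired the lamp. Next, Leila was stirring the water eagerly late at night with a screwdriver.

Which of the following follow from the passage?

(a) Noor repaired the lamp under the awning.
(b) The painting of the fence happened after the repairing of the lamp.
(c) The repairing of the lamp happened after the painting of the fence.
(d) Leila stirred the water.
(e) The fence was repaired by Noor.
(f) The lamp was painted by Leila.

(a) Not entailed — 'under the awning' adds information not in the original event.
(b) Not entailed — the narrative places the painting before the repairing, not after.
(c) Entailed — the narrative places the painting before the repairing.
(d) Entailed — 'stir' is an activity; 'was stirring' entails that some stirring happened, so 'stirred' holds.
(e) Not entailed — Noor repaired the lamp, not the fence; the fence belongs to the painting event.
(f) Not entailed — Leila painted the fence, not the lamp; the lamp belongs to the repairing event.

(c), (d)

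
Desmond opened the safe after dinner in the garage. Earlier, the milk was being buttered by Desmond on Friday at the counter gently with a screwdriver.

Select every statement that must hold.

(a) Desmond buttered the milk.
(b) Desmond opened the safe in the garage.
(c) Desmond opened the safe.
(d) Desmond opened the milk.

(b), (c)

(a) Not entailed — 'was buttering' is progressive on an accomplishment; it does not entail the completed 'buttered'.
(b) Entailed — this follows by dropping conjuncts from the opening event's description.
(c) Entailed — the original entails any weakening of itself; this just drops 'in the garage', 'after dinner'.
(d) Not entailed — Desmond opened the safe, not the milk; the milk belongs to the buttering event.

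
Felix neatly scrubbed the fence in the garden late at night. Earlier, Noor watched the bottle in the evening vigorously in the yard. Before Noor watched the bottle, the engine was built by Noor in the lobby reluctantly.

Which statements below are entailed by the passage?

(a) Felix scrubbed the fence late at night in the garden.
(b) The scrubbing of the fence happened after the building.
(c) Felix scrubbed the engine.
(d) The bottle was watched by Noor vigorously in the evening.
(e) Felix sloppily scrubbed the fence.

(a), (b), (d)

(a) Entailed — this follows by dropping conjuncts from the scrubbing event's description.
(b) Entailed — the narrative places the building before the scrubbing.
(c) Not entailed — Felix scrubbed the fence, not the engine; the engine belongs to the building event.
(d) Entailed — this follows by dropping conjuncts from the watching event's description.
(e) Not entailed — 'sloppily' adds a manner not in (and inconsistent with) the original.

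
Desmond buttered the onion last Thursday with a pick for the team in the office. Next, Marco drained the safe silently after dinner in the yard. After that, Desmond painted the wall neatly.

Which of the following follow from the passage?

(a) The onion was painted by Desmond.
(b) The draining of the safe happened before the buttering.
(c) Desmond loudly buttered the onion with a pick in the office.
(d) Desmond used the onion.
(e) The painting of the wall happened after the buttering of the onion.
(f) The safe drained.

(e), (f)

(a) Not entailed — Desmond painted the wall, not the onion; the onion belongs to the buttering event.
(b) Not entailed — the narrative places the buttering before the draining, not after.
(c) Not entailed — 'loudly' adds information not in the original event.
(d) Not entailed — the onion is the patient, not an instrument — Desmond used a pick.
(e) Entailed — the narrative places the buttering before the painting.
(f) Entailed — 'Marco drained the safe' is causative; it entails the inchoative 'the safe drained'.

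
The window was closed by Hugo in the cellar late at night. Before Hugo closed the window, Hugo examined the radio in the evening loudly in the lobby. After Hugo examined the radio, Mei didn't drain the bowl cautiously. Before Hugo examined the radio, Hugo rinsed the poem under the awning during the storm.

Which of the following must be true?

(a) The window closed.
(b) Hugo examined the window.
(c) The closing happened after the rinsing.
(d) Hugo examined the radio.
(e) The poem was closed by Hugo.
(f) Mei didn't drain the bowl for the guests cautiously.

(a), (c), (d), (f)

(a) Entailed — 'Hugo closed the window' is causative; it entails the inchoative 'the window closed'.
(b) Not entailed — Hugo examined the radio, not the window; the window belongs to the closing event.
(c) Entailed — the narrative places the rinsing before the closing.
(d) Entailed — the original entails any weakening of itself; this just drops 'in the evening', 'loudly', 'in the lobby'.
(e) Not entailed — Hugo closed the window, not the poem; the poem belongs to the rinsing event.
(f) Entailed — under negation, adding a further restriction is entailed: if no such draining event occurred, none occurred for the guests either.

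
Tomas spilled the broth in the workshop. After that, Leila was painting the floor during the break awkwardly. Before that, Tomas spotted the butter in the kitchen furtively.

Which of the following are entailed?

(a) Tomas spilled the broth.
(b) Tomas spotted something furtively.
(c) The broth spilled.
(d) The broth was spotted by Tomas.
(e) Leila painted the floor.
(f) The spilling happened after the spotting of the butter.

(a), (b), (c)

(a) Entailed — every conjunct here is already in the original spilling event.
(b) Entailed — dropping 'in the kitchen' and generalizing the patient leaves a sub-description the original still satisfies.
(c) Entailed — 'Tomas spilled the broth' is causative; it entails the inchoative 'the broth spilled'.
(d) Not entailed — Tomas spotted the butter, not the broth; the broth belongs to the spilling event.
(e) Not entailed — 'was painting' is progressive on an accomplishment; it does not entail the completed 'painted'.
(f) Not entailed — the narrative doesn't order the spotting relative to the spilling.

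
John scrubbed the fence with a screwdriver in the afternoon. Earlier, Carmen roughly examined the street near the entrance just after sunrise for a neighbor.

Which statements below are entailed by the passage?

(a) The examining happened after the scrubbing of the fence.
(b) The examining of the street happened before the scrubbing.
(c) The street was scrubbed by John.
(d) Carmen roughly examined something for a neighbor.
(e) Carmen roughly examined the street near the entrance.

(b), (d), (e)

(a) Not entailed — the narrative places the examining before the scrubbing, not after.
(b) Entailed — the narrative places the examining before the scrubbing.
(c) Not entailed — John scrubbed the fence, not the street; the street belongs to the examining event.
(d) Entailed — the original entails any weakening of itself; this just drops 'near the entrance', 'just after sunrise' and generalizes the patient.
(e) Entailed — every conjunct here is already in the original examining event.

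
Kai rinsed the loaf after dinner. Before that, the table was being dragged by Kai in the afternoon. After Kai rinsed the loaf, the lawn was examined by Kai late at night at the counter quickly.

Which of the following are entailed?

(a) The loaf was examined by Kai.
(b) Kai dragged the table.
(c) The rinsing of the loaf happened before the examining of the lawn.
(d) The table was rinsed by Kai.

(b), (c)

(a) Not entailed — Kai examined the lawn, not the loaf; the loaf belongs to the rinsing event.
(b) Entailed — 'drag' is an activity; 'was dragging' entails that some dragging happened, so 'dragged' holds.
(c) Entailed — the narrative places the rinsing before the examining.
(d) Not entailed — Kai rinsed the loaf, not the table; the table belongs to the dragging event.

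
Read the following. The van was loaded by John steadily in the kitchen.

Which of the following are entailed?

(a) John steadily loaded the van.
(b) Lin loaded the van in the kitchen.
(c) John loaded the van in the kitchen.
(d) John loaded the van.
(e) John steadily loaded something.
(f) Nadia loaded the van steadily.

(a), (c), (d), (e)

(a) Entailed — every conjunct here is already in the original loading event.
(b) Not entailed — the passage has John loading the van, not Lin.
(c) Entailed — every conjunct here is already in the original loading event.
(d) Entailed — every conjunct here is already in the original loading event.
(e) Entailed — every conjunct here is already in the original loading event.
(f) Not entailed — the passage has John loading the van, not Nadia.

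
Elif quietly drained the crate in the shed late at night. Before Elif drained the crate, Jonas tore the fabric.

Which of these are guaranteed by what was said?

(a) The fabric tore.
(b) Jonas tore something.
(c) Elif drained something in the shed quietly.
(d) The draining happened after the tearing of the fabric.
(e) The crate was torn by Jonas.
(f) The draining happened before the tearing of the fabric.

(a), (b), (c), (d)

(a) Entailed — 'Jonas tore the fabric' is causative; it entails the inchoative 'the fabric tore'.
(b) Entailed — the original entails any weakening of itself; this just generalizes the patient.
(c) Entailed — dropping 'late at night' and generalizing the patient leaves a sub-description the original still satisfies.
(d) Entailed — the narrative places the tearing before the draining.
(e) Not entailed — Jonas tore the fabric, not the crate; the crate belongs to the draining event.
(f) Not entailed — the narrative places the tearing before the draining, not after.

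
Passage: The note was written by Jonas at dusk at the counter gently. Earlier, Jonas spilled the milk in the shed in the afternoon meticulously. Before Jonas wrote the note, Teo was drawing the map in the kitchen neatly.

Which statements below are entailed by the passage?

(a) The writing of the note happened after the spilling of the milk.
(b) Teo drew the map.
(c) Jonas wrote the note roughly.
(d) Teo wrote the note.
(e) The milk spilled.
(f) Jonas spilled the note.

(a) Entailed — the narrative places the spilling before the writing.
(b) Not entailed — 'was drawing' is progressive on an accomplishment; it does not entail the completed 'drew'.
(c) Not entailed — 'roughly' adds a manner not in (and inconsistent with) the original.
(d) Not entailed — the passage has Jonas writing the note, not Teo.
(e) Entailed — 'Jonas spilled the milk' is causative; it entails the inchoative 'the milk spilled'.
(f) Not entailed — Jonas spilled the milk, not the note; the note belongs to the writing event.

(a), (e)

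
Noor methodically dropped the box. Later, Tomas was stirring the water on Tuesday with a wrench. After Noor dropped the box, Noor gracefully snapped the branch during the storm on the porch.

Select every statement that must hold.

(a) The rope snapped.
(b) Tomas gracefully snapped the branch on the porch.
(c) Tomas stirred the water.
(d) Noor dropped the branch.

(a) Not entailed — the branch is what snapped, not the rope.
(b) Not entailed — the passage has Noor snapping the branch, not Tomas.
(c) Entailed — 'stir' is an activity; 'was stirring' entails that some stirring happened, so 'stirred' holds.
(d) Not entailed — Noor dropped the box, not the branch; the branch belongs to the snapping event.

(c)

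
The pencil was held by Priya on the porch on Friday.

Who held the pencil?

'Priya' marks the agent of the holding event.

Priya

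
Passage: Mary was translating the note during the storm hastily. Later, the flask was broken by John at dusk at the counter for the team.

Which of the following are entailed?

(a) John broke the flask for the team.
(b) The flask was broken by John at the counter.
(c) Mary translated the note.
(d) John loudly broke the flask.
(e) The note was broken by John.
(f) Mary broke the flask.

(a) Entailed — the original entails any weakening of itself; this just drops 'at dusk', 'at the counter'.
(b) Entailed — this follows by dropping conjuncts from the breaking event's description.
(c) Not entailed — 'was translating' is progressive on an accomplishment; it does not entail the completed 'translated'.
(d) Not entailed — 'loudly' adds information not in the original event.
(e) Not entailed — John broke the flask, not the note; the note belongs to the translating event.
(f) Not entailed — the passage has John breaking the flask, not Mary.

(a), (b)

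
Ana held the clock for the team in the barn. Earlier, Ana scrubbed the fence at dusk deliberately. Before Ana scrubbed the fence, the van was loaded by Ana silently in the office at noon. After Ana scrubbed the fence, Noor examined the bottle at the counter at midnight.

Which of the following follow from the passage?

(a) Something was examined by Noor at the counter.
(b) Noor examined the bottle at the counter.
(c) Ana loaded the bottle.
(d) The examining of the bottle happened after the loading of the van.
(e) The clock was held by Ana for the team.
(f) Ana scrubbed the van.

(a) Entailed — the original entails any weakening of itself; this just drops 'at midnight' and generalizes the patient.
(b) Entailed — every conjunct here is already in the original examining event.
(c) Not entailed — Ana loaded the van, not the bottle; the bottle belongs to the examining event.
(d) Entailed — the narrative places the loading before the examining.
(e) Entailed — dropping 'in the barn' leaves a sub-description the original still satisfies.
(f) Not entailed — Ana scrubbed the fence, not the van; the van belongs to the loading event.

(a), (b), (d), (e)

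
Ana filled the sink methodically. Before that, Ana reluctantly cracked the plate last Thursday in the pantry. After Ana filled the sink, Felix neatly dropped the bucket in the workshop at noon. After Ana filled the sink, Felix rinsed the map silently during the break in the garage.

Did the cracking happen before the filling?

yes

The narrative orders the cracking before the filling.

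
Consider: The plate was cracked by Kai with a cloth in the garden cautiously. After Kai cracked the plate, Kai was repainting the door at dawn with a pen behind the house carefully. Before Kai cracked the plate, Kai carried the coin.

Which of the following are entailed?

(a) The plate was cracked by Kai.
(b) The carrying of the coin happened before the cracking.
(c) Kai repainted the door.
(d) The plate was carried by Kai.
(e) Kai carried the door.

(a) Entailed — this follows by dropping conjuncts from the cracking event's description.
(b) Entailed — the narrative places the carrying before the cracking.
(c) Not entailed — 'was repainting' is progressive on an accomplishment; it does not entail the completed 'repainted'.
(d) Not entailed — Kai carried the coin, not the plate; the plate belongs to the cracking event.
(e) Not entailed — Kai carried the coin, not the door; the door belongs to the repainting event.

(a), (b)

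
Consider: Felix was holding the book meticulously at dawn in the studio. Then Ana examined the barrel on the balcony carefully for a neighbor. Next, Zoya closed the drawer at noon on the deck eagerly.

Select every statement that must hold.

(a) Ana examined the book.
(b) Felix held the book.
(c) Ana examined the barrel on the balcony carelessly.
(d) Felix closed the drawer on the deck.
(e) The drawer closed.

(a) Not entailed — Ana examined the barrel, not the book; the book belongs to the holding event.
(b) Entailed — 'hold' is an activity; 'was holding' entails that some holding happened, so 'held' holds.
(c) Not entailed — 'carelessly' adds a manner not in (and inconsistent with) the original.
(d) Not entailed — the passage has Zoya closing the drawer, not Felix.
(e) Entailed — 'Zoya closed the drawer' is causative; it entails the inchoative 'the drawer closed'.

(b), (e)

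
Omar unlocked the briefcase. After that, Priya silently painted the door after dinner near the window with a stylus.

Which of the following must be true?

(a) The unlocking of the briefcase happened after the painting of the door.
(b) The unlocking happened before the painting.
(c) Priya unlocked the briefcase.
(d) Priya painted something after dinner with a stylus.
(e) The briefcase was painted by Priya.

(a) Not entailed — the narrative places the unlocking before the painting, not after.
(b) Entailed — the narrative places the unlocking before the painting.
(c) Not entailed — the passage has Omar unlocking the briefcase, not Priya.
(d) Entailed — every conjunct here is already in the original painting event.
(e) Not entailed — Priya painted the door, not the briefcase; the briefcase belongs to the unlocking event.

(b), (d)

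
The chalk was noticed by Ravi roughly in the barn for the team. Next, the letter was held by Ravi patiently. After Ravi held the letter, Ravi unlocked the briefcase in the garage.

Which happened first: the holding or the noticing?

The connectives place the noticing before the holding.

the noticing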